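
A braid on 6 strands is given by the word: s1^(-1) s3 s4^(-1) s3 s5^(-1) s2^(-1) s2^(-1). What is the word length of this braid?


The word length counts the number of generators (including inverses).
Listing each generator: s1^(-1), s3, s4^(-1), s3, s5^(-1), s2^(-1), s2^(-1)
There are 7 generators in this braid word.

7


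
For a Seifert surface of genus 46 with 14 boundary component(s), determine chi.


chi = 2 - 2g - b
= 2 - 2*46 - 14
= 2 - 92 - 14 = -104

-104


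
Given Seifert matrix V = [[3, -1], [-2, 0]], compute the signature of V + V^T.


Step 1: V + V^T = [[6, -3], [-3, 0]]
Step 2: trace = 6, det = -9
Step 3: Discriminant = 6^2 - 4*(-9) = 72
Step 4: Eigenvalues: 7.24264, -1.24264
Step 5: Signature = (# positive eigenvalues) - (# negative eigenvalues) = 0

0


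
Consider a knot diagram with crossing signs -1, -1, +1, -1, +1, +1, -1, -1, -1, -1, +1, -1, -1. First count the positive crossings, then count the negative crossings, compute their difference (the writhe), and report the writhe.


Step 1: Count positive crossings (+1).
Positive crossings: 4
Step 2: Count negative crossings (-1).
Negative crossings: 9
Step 3: Writhe = (positive) - (negative)
w = 4 - 9 = -5
Step 4: |w| = 5, and w is negative

-5


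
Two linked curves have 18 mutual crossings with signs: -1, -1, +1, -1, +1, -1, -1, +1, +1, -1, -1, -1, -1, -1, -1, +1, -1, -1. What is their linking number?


Step 1: Count positive crossings: 5
Step 2: Count negative crossings: 13
Step 3: Sum of signs = 5 - 13 = -8
Step 4: Linking number = sum/2 = -8/2 = -4

-4


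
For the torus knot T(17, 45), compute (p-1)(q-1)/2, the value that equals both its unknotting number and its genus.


For a torus knot T(p,q), both the unknotting number and genus equal (p-1)(q-1)/2.
= (17-1)(45-1)/2
= 16*44/2
= 704/2 = 352

352


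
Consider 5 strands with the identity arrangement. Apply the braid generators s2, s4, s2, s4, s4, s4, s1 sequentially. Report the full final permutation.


Starting with identity [1, 2, 3, 4, 5].
Apply generators in sequence:
  After s2: [1, 3, 2, 4, 5]
  After s4: [1, 3, 2, 5, 4]
  After s2: [1, 2, 3, 5, 4]
  After s4: [1, 2, 3, 4, 5]
  After s4: [1, 2, 3, 5, 4]
  After s4: [1, 2, 3, 4, 5]
  After s1: [2, 1, 3, 4, 5]
Final permutation: [2, 1, 3, 4, 5]

[2, 1, 3, 4, 5]


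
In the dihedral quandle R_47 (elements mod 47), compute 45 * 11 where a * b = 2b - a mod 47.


45 * 11 = 2*11 - 45 mod 47
= 22 - 45 mod 47
= -23 mod 47 = 24

24


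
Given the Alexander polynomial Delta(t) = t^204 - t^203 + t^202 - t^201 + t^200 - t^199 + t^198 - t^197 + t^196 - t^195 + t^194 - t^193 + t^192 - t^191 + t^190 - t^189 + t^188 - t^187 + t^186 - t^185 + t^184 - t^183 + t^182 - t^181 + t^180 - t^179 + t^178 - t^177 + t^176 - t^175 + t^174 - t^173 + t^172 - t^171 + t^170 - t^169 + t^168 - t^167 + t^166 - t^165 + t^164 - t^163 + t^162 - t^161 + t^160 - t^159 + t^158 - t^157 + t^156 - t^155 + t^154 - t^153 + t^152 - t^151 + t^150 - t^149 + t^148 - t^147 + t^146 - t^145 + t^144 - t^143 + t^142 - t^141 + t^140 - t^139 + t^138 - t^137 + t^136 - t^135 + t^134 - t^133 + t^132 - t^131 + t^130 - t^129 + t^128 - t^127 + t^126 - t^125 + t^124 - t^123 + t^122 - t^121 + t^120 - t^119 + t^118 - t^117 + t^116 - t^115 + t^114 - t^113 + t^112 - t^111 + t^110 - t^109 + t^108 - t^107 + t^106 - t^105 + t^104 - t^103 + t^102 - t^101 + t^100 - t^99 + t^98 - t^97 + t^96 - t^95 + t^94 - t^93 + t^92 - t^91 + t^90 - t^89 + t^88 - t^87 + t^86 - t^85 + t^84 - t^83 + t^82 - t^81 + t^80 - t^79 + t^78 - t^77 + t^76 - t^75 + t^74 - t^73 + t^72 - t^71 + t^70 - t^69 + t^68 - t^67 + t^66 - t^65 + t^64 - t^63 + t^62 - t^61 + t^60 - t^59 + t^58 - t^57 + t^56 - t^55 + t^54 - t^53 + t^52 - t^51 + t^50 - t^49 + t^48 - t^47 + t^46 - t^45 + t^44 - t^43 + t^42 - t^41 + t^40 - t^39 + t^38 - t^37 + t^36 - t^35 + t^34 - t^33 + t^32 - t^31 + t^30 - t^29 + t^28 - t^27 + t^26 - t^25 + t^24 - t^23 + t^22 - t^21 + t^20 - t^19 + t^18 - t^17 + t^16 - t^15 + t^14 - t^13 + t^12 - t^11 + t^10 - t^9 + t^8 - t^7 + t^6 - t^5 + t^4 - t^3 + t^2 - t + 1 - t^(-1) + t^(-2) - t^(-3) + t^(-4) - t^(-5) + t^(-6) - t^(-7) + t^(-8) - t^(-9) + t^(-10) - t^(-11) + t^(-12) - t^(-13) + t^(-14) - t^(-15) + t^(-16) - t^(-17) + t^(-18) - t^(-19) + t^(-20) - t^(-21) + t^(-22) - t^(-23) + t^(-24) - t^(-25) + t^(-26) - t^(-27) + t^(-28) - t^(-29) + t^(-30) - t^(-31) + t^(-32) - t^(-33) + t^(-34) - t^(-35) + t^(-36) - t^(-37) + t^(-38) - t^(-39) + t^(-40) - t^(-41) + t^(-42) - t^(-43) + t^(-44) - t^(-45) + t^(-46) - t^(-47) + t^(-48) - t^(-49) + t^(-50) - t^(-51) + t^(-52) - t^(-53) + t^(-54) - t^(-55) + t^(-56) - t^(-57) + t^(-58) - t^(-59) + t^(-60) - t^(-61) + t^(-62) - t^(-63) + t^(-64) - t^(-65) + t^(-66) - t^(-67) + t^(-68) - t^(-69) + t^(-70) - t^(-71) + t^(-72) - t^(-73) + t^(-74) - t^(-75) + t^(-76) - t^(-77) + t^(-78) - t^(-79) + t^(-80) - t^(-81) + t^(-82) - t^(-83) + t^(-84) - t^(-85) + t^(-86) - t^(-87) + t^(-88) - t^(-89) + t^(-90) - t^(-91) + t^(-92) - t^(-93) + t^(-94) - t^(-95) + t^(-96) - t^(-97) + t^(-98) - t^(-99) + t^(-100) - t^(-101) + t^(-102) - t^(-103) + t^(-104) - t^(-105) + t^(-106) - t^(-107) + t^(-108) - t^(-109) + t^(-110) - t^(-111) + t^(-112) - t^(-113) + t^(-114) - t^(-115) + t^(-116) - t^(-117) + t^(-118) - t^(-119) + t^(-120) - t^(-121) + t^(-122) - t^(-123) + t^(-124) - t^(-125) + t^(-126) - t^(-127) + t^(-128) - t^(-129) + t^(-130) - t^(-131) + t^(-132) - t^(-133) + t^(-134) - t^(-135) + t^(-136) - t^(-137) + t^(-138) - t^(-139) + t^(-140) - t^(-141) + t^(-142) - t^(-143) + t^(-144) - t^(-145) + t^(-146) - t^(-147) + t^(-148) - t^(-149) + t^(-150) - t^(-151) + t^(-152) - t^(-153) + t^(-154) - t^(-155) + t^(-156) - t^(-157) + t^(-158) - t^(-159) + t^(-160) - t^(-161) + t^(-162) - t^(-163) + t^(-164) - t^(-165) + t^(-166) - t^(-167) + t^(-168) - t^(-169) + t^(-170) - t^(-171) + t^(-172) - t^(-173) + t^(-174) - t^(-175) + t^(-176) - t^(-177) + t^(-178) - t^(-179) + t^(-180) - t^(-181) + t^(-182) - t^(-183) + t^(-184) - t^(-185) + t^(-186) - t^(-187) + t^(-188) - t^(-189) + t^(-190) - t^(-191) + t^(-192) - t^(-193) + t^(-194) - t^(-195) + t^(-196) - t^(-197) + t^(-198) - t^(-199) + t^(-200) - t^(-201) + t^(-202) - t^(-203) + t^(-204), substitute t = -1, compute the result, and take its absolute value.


Step 1: The polynomial has 409 terms with alternating signs, exponents from 204 down to -204.
Step 2: Substitute t = -1. The i-th term has coefficient (-1)^i and exponent (m-i),
  so its value is (-1)^i * (-1)^(m-i) = (-1)^m = 1 for every i.
Step 3: All 409 terms equal 1, so Delta(-1) = 409 * (1) = 409
Step 4: |Delta(-1)| = 409

409


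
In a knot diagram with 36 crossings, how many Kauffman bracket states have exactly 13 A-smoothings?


We choose which 13 of 36 crossings get A-smoothings.
C(36, 13) = 36! / (13! * 23!)
= 2310789600

2310789600


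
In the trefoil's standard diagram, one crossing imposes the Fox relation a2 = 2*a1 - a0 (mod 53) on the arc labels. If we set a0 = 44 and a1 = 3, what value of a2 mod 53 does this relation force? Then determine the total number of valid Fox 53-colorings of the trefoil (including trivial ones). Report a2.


Step 1: Apply the given crossing relation 2*a1 - a0 - a2 = 0 (mod 53).
  a2 = 2*a1 - a0 mod 53
  a2 = 2*3 - 44 mod 53
  a2 = 6 - 44 mod 53
  a2 = -38 mod 53 = 15
Step 2: The trefoil has determinant 3.
  Number of Fox p-colorings (p prime) is p^2 if p = 3, else p.
  Since 53 does not divide 3, only trivial (constant) colorings exist.
  (So the trial a0 = 44, a1 = 3 with a0 != a1 does NOT extend to a valid coloring of the whole trefoil: the other two crossing relations require 3*(a1 - a0) = 0 (mod 53), which fails.)
  Total colorings = 53
Step 3: a2 = 15, total Fox 53-colorings = 53

15


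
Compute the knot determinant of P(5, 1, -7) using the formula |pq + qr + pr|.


Step 1: Compute pq + qr + pr.
pq = 5*1 = 5
qr = 1*(-7) = -7
pr = 5*(-7) = -35
pq + qr + pr = 5 + (-7) + (-35) = -37
Step 2: Take absolute value.
det(P(5,1,-7)) = |-37| = 37

37


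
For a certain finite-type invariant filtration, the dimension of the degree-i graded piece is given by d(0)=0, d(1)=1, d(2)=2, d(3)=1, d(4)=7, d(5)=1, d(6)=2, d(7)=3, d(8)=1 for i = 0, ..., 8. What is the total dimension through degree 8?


Total dimension = d(0) + d(1) + ... + d(8)
= 0 + 1 + 2 + 1 + 7 + 1 + 2 + 3 + 1
= 18

18


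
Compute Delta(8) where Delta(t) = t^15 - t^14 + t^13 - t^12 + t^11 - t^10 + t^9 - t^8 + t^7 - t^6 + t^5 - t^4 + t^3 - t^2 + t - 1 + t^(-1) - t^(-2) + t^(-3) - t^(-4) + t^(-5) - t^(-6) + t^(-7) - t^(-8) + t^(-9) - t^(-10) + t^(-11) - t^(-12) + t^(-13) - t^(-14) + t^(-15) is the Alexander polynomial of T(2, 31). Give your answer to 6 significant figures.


Substituting t = 8 into Delta(t) = t^15 - t^14 + t^13 - t^12 + t^11 - t^10 + t^9 - t^8 + t^7 - t^6 + t^5 - t^4 + t^3 - t^2 + t - 1 + t^(-1) - t^(-2) + t^(-3) - t^(-4) + t^(-5) - t^(-6) + t^(-7) - t^(-8) + t^(-9) - t^(-10) + t^(-11) - t^(-12) + t^(-13) - t^(-14) + t^(-15):
Term values: (35184372088832) + (-4398046511104) + (549755813888) + (-68719476736) + (8589934592) + (-1073741824) + (134217728) + (-16777216) + (2097152) + (-262144) + (32768) + (-4096) + (512) + (-64) + (8) + (-1) + (0.125) + (-0.015625) + (0.00195312) + (-0.000244141) + (3.05176e-05) + (-3.8147e-06) + (4.76837e-07) + (-5.96046e-08) + (7.45058e-09) + (-9.31323e-10) + (1.16415e-10) + (-1.45519e-11) + (1.81899e-12) + (-2.27374e-13) + (2.84217e-14)
Sum = 3.127499741e+13
Rounded to 6 significant figures: 3.1275e+13

3.1275e+13


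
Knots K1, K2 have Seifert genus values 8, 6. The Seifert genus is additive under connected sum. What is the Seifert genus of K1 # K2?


The Seifert genus is additive under connected sum.
Seifert genus(K1 # K2) = (8) + (6)
= 14

14


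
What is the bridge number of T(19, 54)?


The bridge number of T(p,q) is min(p,q).
min(19, 54) = 19

19


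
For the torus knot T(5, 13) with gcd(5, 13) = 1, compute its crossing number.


For a torus knot T(p, q) with gcd(p,q)=1,
the crossing number is min(p*(q-1), q*(p-1)).
p*(q-1) = 5*12 = 60
q*(p-1) = 13*4 = 52
min(60, 52) = 52

52


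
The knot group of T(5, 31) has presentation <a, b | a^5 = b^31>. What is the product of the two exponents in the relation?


The relation is a^5 = b^31.
Product of exponents = 5 * 31
= 155

155


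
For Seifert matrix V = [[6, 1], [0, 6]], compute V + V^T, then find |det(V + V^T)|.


Step 1: Form V + V^T where V = [[6, 1], [0, 6]]
  V^T = [[6, 0], [1, 6]]
  V + V^T = [[12, 1], [1, 12]]
Step 2: det(V + V^T) = 12*12 - 1*1
  = 144 - 1 = 143
Step 3: Knot determinant = |det(V + V^T)| = |143| = 143

143


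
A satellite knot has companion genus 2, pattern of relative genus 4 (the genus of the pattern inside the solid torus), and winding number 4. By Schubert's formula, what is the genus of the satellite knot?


Schubert: g(satellite) = g_rel(pattern) + |winding| * g(companion),
where g_rel(pattern) is the genus of the pattern relative to the solid torus.
= 4 + 4 * 2
= 4 + 8 = 12

12


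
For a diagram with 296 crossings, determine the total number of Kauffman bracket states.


Each crossing contributes 2 choices (A-smoothing or B-smoothing).
Total states = 2^296 = 127314748520905380391777855525586135065716774604121015664758778084648831235208544136462336

127314748520905380391777855525586135065716774604121015664758778084648831235208544136462336


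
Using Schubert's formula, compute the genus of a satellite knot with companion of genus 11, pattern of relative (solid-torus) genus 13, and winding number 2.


Schubert: g(satellite) = g_rel(pattern) + |winding| * g(companion),
where g_rel(pattern) is the genus of the pattern relative to the solid torus.
= 13 + 2 * 11
= 13 + 22 = 35

35


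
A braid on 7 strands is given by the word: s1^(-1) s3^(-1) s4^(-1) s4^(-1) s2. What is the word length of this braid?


The word length counts the number of generators (including inverses).
Listing each generator: s1^(-1), s3^(-1), s4^(-1), s4^(-1), s2
There are 5 generators in this braid word.

5


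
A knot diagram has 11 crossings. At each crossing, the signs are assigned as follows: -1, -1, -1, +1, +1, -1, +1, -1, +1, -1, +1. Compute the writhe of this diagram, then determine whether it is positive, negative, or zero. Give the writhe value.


Step 1: Count positive crossings (+1).
Positive crossings: 5
Step 2: Count negative crossings (-1).
Negative crossings: 6
Step 3: Writhe = (positive) - (negative)
w = 5 - 6 = -1
Step 4: |w| = 1, and w is negative

-1


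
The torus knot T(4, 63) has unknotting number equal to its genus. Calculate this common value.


For a torus knot T(p,q), both the unknotting number and genus equal (p-1)(q-1)/2.
= (4-1)(63-1)/2
= 3*62/2
= 186/2 = 93

93


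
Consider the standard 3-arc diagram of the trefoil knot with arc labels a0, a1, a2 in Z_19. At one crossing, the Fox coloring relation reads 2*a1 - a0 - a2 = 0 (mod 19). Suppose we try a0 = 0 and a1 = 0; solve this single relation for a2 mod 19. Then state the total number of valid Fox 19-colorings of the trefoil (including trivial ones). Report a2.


Step 1: Apply the given crossing relation 2*a1 - a0 - a2 = 0 (mod 19).
  a2 = 2*a1 - a0 mod 19
  a2 = 2*0 - 0 mod 19
  a2 = 0 - 0 mod 19
  a2 = 0 mod 19 = 0
Step 2: The trefoil has determinant 3.
  Number of Fox p-colorings (p prime) is p^2 if p = 3, else p.
  Since 19 does not divide 3, only trivial (constant) colorings exist.
  (Here a0 = a1 = a2 = 0, the constant coloring, which is valid.)
  Total colorings = 19
Step 3: a2 = 0, total Fox 19-colorings = 19

0


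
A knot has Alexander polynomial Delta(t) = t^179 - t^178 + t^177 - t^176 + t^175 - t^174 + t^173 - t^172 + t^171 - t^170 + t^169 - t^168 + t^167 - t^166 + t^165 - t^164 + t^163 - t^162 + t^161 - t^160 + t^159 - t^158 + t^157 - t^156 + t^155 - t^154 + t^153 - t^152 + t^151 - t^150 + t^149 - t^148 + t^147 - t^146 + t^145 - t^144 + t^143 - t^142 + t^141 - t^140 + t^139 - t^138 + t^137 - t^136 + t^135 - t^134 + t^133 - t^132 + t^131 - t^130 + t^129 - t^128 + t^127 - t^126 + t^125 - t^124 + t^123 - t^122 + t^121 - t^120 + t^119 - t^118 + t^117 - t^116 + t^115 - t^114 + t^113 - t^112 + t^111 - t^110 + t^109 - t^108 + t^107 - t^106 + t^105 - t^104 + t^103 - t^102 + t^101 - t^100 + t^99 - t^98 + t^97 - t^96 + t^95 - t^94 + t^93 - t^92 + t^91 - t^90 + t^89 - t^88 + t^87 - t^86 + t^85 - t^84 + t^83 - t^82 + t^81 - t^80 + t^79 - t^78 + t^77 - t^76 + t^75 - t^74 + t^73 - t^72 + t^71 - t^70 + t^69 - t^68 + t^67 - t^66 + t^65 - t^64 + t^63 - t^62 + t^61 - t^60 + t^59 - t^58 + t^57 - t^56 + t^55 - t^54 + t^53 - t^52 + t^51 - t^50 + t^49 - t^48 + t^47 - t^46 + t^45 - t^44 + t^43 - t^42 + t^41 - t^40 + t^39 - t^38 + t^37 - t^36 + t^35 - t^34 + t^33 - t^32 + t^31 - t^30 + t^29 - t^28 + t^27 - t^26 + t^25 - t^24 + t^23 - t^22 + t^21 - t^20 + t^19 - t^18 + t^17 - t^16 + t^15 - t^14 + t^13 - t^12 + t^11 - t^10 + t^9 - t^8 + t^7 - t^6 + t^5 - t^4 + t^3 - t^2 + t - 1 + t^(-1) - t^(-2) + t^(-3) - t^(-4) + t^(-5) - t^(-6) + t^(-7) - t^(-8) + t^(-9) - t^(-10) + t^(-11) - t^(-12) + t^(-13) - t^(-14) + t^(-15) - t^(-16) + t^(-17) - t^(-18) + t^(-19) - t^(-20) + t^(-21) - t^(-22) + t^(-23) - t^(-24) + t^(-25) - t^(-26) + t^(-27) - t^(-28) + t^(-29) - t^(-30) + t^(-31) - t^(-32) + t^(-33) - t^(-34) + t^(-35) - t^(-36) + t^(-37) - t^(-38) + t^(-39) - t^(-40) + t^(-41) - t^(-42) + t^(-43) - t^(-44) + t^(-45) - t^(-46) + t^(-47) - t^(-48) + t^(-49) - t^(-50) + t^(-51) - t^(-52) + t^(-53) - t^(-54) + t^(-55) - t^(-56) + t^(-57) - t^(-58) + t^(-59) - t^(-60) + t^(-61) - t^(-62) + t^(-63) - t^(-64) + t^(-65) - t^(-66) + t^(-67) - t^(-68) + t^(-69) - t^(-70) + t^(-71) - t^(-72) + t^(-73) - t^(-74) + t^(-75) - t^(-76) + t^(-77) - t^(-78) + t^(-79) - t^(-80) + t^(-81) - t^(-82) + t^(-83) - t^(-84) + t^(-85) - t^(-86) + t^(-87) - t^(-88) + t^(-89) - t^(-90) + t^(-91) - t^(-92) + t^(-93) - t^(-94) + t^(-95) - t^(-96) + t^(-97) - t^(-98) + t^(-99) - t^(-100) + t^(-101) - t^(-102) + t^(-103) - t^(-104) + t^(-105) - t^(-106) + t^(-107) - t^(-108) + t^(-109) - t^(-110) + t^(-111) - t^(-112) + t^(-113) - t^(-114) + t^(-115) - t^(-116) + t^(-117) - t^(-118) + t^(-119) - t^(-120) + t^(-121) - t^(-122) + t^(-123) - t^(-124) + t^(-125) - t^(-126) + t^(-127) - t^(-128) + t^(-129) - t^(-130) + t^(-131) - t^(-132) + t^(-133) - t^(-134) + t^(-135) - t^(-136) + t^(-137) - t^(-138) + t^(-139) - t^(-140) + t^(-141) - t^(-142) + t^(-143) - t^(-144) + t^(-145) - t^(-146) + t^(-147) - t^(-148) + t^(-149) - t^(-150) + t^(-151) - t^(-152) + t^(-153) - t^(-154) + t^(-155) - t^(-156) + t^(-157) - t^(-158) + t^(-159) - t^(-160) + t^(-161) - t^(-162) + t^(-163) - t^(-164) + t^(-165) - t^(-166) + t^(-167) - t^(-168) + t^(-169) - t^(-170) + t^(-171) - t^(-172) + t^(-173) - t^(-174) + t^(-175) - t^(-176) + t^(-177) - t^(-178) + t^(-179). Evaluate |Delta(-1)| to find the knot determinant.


Step 1: The polynomial has 359 terms with alternating signs, exponents from 179 down to -179.
Step 2: Substitute t = -1. The i-th term has coefficient (-1)^i and exponent (m-i),
  so its value is (-1)^i * (-1)^(m-i) = (-1)^m = -1 for every i.
Step 3: All 359 terms equal -1, so Delta(-1) = 359 * (-1) = -359
Step 4: |Delta(-1)| = 359

359


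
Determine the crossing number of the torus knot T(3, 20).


For a torus knot T(p, q) with gcd(p,q)=1,
the crossing number is min(p*(q-1), q*(p-1)).
p*(q-1) = 3*19 = 57
q*(p-1) = 20*2 = 40
min(57, 40) = 40

40


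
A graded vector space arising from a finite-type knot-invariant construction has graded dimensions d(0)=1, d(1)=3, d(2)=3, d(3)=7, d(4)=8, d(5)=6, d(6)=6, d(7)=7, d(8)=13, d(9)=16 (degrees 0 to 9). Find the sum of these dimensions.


Total dimension = d(0) + d(1) + ... + d(9)
= 1 + 3 + 3 + 7 + 8 + 6 + 6 + 7 + 13 + 16
= 70

70


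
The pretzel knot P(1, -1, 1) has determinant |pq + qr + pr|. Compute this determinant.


Step 1: Compute pq + qr + pr.
pq = 1*(-1) = -1
qr = (-1)*1 = -1
pr = 1*1 = 1
pq + qr + pr = -1 + (-1) + 1 = -1
Step 2: Take absolute value.
det(P(1,-1,1)) = |-1| = 1

1


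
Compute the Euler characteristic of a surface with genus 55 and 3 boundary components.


chi = 2 - 2g - b
= 2 - 2*55 - 3
= 2 - 110 - 3 = -111

-111


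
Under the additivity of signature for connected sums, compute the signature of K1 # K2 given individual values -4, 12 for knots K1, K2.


The signature is additive under connected sum.
signature(K1 # K2) = (-4) + (12)
= 8

8


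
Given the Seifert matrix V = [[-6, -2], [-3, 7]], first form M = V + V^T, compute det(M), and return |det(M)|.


Step 1: Form V + V^T where V = [[-6, -2], [-3, 7]]
  V^T = [[-6, -3], [-2, 7]]
  V + V^T = [[-12, -5], [-5, 14]]
Step 2: det(V + V^T) = (-12)*14 - (-5)*(-5)
  = -168 - 25 = -193
Step 3: Knot determinant = |det(V + V^T)| = |-193| = 193

193


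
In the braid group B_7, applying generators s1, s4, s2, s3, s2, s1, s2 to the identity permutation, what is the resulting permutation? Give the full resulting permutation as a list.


Starting with identity [1, 2, 3, 4, 5, 6, 7].
Apply generators in sequence:
  After s1: [2, 1, 3, 4, 5, 6, 7]
  After s4: [2, 1, 3, 5, 4, 6, 7]
  After s2: [2, 3, 1, 5, 4, 6, 7]
  After s3: [2, 3, 5, 1, 4, 6, 7]
  After s2: [2, 5, 3, 1, 4, 6, 7]
  After s1: [5, 2, 3, 1, 4, 6, 7]
  After s2: [5, 3, 2, 1, 4, 6, 7]
Final permutation: [5, 3, 2, 1, 4, 6, 7]

[5, 3, 2, 1, 4, 6, 7]


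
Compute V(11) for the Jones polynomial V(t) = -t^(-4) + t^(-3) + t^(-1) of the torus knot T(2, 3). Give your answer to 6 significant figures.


Substituting t = 11 into V(t) = -t^(-4) + t^(-3) + t^(-1):
  (-)t^(-4) = -6.83013e-05
  (+)t^(-3) = 0.000751315
  (+)t^(-1) = 0.0909091
Sum = (-6.83013e-05) + (0.000751315) + (0.0909091)
= 0.09159210436
Rounded to 6 significant figures: 0.0915921

0.0915921


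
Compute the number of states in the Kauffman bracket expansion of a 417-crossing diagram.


Each crossing contributes 2 choices (A-smoothing or B-smoothing).
Total states = 2^417 = 338460656020607282663380637712778772392143197677711984273740183180495765112991409062496875745134225841966700556811959451779072

338460656020607282663380637712778772392143197677711984273740183180495765112991409062496875745134225841966700556811959451779072


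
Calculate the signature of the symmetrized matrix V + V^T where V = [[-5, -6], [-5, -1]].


Step 1: V + V^T = [[-10, -11], [-11, -2]]
Step 2: trace = -12, det = -101
Step 3: Discriminant = (-12)^2 - 4*(-101) = 548
Step 4: Eigenvalues: 5.7047, -17.7047
Step 5: Signature = (# positive eigenvalues) - (# negative eigenvalues) = 0

0


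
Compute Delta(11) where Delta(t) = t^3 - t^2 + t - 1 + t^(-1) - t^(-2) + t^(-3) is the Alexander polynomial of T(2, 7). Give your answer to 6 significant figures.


Substituting t = 11 into Delta(t) = t^3 - t^2 + t - 1 + t^(-1) - t^(-2) + t^(-3):
Term values: (1331) + (-121) + (11) + (-1) + (0.0909091) + (-0.00826446) + (0.000751315)
Sum = 1220.083396
Rounded to 6 significant figures: 1220.08

1220.08


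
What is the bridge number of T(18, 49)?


The bridge number of T(p,q) is min(p,q).
min(18, 49) = 18

18


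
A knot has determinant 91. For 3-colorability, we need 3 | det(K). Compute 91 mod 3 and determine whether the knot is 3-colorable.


Step 1: A knot is p-colorable if and only if p divides its determinant.
Step 2: Compute 91 mod 3.
91 = 30 * 3 + 1
Step 3: 91 mod 3 = 1
Step 4: The knot is 3-colorable: no

1


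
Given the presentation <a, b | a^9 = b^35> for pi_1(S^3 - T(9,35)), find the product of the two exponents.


The relation is a^9 = b^35.
Product of exponents = 9 * 35
= 315

315


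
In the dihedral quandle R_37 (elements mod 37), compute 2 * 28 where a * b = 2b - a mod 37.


2 * 28 = 2*28 - 2 mod 37
= 56 - 2 mod 37
= 54 mod 37 = 17

17


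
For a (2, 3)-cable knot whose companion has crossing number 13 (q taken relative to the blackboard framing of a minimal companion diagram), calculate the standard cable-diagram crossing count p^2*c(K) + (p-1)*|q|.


Step 1: Each of the c(K) crossings of the companion diagram becomes p*p = p^2 crossings among the p parallel strands, and each of the |q| twists s_1 s_2 ... s_(p-1) adds (p-1) crossings.
  Crossings = p^2 * c(K) + (p-1)*|q|
Step 2: = 2^2 * 13 + (2-1)*3
Step 3: = 4*13 + 1*3
Step 4: = 52 + 3 = 55

55


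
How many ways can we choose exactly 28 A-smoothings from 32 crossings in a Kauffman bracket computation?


We choose which 28 of 32 crossings get A-smoothings.
C(32, 28) = 32! / (28! * 4!)
= 35960

35960


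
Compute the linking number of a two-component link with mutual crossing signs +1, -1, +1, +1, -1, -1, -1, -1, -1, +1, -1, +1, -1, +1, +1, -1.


Step 1: Count positive crossings: 7
Step 2: Count negative crossings: 9
Step 3: Sum of signs = 7 - 9 = -2
Step 4: Linking number = sum/2 = -2/2 = -1

-1


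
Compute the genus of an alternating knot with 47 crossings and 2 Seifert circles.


For alternating knots, g = (c - s + 1)/2.
= (47 - 2 + 1)/2
= 46/2 = 23

23


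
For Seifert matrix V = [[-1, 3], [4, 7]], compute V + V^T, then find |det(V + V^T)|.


Step 1: Form V + V^T where V = [[-1, 3], [4, 7]]
  V^T = [[-1, 4], [3, 7]]
  V + V^T = [[-2, 7], [7, 14]]
Step 2: det(V + V^T) = (-2)*14 - 7*7
  = -28 - 49 = -77
Step 3: Knot determinant = |det(V + V^T)| = |-77| = 77

77


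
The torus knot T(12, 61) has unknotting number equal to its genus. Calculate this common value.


For a torus knot T(p,q), both the unknotting number and genus equal (p-1)(q-1)/2.
= (12-1)(61-1)/2
= 11*60/2
= 660/2 = 330

330


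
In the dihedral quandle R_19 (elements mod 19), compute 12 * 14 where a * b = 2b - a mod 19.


12 * 14 = 2*14 - 12 mod 19
= 28 - 12 mod 19
= 16 mod 19 = 16

16


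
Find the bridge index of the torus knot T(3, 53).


The bridge number of T(p,q) is min(p,q).
min(3, 53) = 3

3


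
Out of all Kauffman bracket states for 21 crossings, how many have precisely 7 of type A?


We choose which 7 of 21 crossings get A-smoothings.
C(21, 7) = 21! / (7! * 14!)
= 116280

116280


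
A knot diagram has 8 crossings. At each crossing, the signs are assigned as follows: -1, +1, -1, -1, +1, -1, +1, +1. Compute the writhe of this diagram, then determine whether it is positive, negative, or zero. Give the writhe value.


Step 1: Count positive crossings (+1).
Positive crossings: 4
Step 2: Count negative crossings (-1).
Negative crossings: 4
Step 3: Writhe = (positive) - (negative)
w = 4 - 4 = 0
Step 4: |w| = 0, and w is zero

0


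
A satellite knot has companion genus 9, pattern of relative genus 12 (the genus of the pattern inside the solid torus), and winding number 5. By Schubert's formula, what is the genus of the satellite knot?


Schubert: g(satellite) = g_rel(pattern) + |winding| * g(companion),
where g_rel(pattern) is the genus of the pattern relative to the solid torus.
= 12 + 5 * 9
= 12 + 45 = 57

57


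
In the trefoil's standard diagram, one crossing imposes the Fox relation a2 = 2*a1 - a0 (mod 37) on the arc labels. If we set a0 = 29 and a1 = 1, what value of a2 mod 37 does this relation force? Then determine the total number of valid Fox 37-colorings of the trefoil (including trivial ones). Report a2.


Step 1: Apply the given crossing relation 2*a1 - a0 - a2 = 0 (mod 37).
  a2 = 2*a1 - a0 mod 37
  a2 = 2*1 - 29 mod 37
  a2 = 2 - 29 mod 37
  a2 = -27 mod 37 = 10
Step 2: The trefoil has determinant 3.
  Number of Fox p-colorings (p prime) is p^2 if p = 3, else p.
  Since 37 does not divide 3, only trivial (constant) colorings exist.
  (So the trial a0 = 29, a1 = 1 with a0 != a1 does NOT extend to a valid coloring of the whole trefoil: the other two crossing relations require 3*(a1 - a0) = 0 (mod 37), which fails.)
  Total colorings = 37
Step 3: a2 = 10, total Fox 37-colorings = 37

10


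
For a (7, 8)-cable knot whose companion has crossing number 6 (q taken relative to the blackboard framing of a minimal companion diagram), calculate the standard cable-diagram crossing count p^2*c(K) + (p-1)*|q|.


Step 1: Each of the c(K) crossings of the companion diagram becomes p*p = p^2 crossings among the p parallel strands, and each of the |q| twists s_1 s_2 ... s_(p-1) adds (p-1) crossings.
  Crossings = p^2 * c(K) + (p-1)*|q|
Step 2: = 7^2 * 6 + (7-1)*8
Step 3: = 49*6 + 6*8
Step 4: = 294 + 48 = 342

342


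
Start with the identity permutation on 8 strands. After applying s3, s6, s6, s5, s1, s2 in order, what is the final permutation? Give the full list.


Starting with identity [1, 2, 3, 4, 5, 6, 7, 8].
Apply generators in sequence:
  After s3: [1, 2, 4, 3, 5, 6, 7, 8]
  After s6: [1, 2, 4, 3, 5, 7, 6, 8]
  After s6: [1, 2, 4, 3, 5, 6, 7, 8]
  After s5: [1, 2, 4, 3, 6, 5, 7, 8]
  After s1: [2, 1, 4, 3, 6, 5, 7, 8]
  After s2: [2, 4, 1, 3, 6, 5, 7, 8]
Final permutation: [2, 4, 1, 3, 6, 5, 7, 8]

[2, 4, 1, 3, 6, 5, 7, 8]


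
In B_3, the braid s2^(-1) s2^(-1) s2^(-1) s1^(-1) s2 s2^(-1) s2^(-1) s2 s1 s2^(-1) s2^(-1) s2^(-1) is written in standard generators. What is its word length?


The word length counts the number of generators (including inverses).
Listing each generator: s2^(-1), s2^(-1), s2^(-1), s1^(-1), s2, s2^(-1), s2^(-1), s2, s1, s2^(-1), s2^(-1), s2^(-1)
There are 12 generators in this braid word.

12


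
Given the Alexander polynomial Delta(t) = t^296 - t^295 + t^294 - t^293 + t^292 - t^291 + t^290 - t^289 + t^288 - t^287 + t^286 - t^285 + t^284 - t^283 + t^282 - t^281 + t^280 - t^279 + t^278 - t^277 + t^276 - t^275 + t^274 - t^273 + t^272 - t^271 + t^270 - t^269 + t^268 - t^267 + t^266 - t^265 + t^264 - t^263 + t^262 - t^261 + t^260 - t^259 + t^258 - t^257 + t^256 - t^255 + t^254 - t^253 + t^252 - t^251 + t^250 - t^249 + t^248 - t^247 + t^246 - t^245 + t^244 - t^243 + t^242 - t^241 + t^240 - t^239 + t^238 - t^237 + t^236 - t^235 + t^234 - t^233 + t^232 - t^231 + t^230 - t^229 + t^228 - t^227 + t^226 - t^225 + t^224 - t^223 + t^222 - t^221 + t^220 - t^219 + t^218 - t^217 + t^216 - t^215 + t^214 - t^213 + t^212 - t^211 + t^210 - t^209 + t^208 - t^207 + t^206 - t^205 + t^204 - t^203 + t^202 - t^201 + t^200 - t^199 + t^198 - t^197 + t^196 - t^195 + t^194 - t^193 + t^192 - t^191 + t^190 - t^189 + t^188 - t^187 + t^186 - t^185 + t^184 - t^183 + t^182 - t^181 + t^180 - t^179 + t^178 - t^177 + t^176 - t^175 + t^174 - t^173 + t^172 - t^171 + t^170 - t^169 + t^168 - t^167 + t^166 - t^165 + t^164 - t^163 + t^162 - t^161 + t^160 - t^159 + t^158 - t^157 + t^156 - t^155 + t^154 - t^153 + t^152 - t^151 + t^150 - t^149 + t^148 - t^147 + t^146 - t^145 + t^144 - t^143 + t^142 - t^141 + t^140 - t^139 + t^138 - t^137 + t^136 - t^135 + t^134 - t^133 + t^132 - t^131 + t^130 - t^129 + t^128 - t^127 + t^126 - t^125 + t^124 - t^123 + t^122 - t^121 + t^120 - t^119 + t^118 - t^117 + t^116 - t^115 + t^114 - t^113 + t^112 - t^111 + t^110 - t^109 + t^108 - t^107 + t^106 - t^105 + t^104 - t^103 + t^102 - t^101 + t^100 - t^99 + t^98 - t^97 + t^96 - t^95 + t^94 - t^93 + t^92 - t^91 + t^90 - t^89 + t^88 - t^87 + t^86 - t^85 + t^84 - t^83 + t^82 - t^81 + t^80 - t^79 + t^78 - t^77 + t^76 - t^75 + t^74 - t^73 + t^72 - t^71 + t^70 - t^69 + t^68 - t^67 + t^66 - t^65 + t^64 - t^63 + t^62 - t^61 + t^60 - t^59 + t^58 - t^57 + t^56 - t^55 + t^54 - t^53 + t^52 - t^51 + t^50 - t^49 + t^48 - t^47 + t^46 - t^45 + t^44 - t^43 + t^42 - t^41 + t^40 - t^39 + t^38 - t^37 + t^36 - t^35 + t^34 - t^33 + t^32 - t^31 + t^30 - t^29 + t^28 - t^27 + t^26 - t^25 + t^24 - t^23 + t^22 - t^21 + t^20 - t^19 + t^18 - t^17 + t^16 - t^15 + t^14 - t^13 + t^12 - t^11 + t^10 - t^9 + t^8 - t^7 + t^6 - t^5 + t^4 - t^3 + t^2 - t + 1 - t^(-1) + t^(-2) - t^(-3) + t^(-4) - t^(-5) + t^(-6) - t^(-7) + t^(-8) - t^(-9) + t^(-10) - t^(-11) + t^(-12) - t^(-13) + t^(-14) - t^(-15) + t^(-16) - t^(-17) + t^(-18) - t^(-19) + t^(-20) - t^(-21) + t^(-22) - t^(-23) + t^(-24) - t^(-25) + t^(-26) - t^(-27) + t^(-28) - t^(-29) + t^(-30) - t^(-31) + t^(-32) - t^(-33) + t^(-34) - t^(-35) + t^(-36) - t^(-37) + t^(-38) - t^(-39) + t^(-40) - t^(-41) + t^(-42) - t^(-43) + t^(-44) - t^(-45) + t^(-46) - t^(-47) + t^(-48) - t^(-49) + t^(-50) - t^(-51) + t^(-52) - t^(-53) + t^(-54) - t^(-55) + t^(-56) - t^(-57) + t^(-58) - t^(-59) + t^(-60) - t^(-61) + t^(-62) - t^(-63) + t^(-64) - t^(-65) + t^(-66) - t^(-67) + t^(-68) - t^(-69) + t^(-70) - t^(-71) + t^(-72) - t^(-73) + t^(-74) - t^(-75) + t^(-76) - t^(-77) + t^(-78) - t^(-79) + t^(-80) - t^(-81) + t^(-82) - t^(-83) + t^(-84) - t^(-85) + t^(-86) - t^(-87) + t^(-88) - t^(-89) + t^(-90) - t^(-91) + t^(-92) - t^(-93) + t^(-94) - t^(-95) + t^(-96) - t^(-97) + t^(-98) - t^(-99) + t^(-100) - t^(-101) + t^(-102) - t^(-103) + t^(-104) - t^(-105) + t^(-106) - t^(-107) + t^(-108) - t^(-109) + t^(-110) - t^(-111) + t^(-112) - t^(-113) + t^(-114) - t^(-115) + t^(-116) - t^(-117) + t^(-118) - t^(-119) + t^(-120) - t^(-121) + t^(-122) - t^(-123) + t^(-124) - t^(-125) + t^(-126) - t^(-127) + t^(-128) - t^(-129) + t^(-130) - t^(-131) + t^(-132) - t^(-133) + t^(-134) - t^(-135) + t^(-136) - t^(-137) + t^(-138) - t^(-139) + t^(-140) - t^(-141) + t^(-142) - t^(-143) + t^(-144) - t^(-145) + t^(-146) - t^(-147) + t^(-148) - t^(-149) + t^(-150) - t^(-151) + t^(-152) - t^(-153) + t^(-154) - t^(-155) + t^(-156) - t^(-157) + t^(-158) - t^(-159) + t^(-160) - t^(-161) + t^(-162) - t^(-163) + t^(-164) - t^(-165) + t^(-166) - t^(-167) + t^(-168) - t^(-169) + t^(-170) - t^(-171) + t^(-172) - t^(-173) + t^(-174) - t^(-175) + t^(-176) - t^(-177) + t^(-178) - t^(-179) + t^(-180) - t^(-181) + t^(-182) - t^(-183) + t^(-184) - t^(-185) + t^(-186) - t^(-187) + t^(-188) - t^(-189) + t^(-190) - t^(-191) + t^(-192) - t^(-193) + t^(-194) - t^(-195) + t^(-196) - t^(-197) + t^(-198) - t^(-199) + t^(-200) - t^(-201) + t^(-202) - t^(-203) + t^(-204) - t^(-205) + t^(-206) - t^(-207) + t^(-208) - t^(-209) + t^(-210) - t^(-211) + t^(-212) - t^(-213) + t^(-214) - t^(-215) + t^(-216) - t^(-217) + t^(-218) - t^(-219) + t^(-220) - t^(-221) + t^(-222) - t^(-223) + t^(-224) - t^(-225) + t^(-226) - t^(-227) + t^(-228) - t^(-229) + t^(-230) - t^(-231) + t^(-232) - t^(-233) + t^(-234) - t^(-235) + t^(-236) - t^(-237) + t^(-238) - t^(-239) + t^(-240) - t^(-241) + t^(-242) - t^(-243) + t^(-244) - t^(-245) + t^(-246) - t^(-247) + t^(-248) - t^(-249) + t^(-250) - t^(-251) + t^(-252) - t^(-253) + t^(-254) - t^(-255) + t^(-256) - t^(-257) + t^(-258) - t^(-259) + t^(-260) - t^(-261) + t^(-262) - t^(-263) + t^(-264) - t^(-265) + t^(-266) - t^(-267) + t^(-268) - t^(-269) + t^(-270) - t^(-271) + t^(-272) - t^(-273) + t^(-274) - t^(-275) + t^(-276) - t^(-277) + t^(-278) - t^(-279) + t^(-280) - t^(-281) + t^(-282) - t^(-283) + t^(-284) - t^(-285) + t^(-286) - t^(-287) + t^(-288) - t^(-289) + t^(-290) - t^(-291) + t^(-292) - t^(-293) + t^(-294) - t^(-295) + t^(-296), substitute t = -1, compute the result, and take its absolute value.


Step 1: The polynomial has 593 terms with alternating signs, exponents from 296 down to -296.
Step 2: Substitute t = -1. The i-th term has coefficient (-1)^i and exponent (m-i),
  so its value is (-1)^i * (-1)^(m-i) = (-1)^m = 1 for every i.
Step 3: All 593 terms equal 1, so Delta(-1) = 593 * (1) = 593
Step 4: |Delta(-1)| = 593

593


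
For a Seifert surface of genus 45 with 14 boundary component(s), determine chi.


chi = 2 - 2g - b
= 2 - 2*45 - 14
= 2 - 90 - 14 = -102

-102


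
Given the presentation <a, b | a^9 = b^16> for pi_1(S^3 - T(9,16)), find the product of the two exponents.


The relation is a^9 = b^16.
Product of exponents = 9 * 16
= 144

144


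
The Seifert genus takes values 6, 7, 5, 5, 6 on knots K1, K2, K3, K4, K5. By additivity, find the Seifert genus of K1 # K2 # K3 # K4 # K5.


The Seifert genus is additive under connected sum.
Seifert genus(K1 # K2 # K3 # K4 # K5) = (6) + (7) + (5) + (5) + (6)
= 29

29


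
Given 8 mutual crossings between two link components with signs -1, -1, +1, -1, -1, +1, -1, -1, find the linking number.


Step 1: Count positive crossings: 2
Step 2: Count negative crossings: 6
Step 3: Sum of signs = 2 - 6 = -4
Step 4: Linking number = sum/2 = -4/2 = -2

-2


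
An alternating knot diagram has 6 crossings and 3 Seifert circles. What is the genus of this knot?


For alternating knots, g = (c - s + 1)/2.
= (6 - 3 + 1)/2
= 4/2 = 2

2


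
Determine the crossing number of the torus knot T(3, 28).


For a torus knot T(p, q) with gcd(p,q)=1,
the crossing number is min(p*(q-1), q*(p-1)).
p*(q-1) = 3*27 = 81
q*(p-1) = 28*2 = 56
min(81, 56) = 56

56


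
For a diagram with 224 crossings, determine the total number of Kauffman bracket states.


Each crossing contributes 2 choices (A-smoothing or B-smoothing).
Total states = 2^224 = 26959946667150639794667015087019630673637144422540572481103610249216

26959946667150639794667015087019630673637144422540572481103610249216


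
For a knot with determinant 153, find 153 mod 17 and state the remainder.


Step 1: A knot is p-colorable if and only if p divides its determinant.
Step 2: Compute 153 mod 17.
153 = 9 * 17 + 0
Step 3: 153 mod 17 = 0
Step 4: The knot is 17-colorable: yes

0


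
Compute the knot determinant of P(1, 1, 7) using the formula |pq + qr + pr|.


Step 1: Compute pq + qr + pr.
pq = 1*1 = 1
qr = 1*7 = 7
pr = 1*7 = 7
pq + qr + pr = 1 + 7 + 7 = 15
Step 2: Take absolute value.
det(P(1,1,7)) = |15| = 15

15


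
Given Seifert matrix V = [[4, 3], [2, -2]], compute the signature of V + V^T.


Step 1: V + V^T = [[8, 5], [5, -4]]
Step 2: trace = 4, det = -57
Step 3: Discriminant = 4^2 - 4*(-57) = 244
Step 4: Eigenvalues: 9.81025, -5.81025
Step 5: Signature = (# positive eigenvalues) - (# negative eigenvalues) = 0

0


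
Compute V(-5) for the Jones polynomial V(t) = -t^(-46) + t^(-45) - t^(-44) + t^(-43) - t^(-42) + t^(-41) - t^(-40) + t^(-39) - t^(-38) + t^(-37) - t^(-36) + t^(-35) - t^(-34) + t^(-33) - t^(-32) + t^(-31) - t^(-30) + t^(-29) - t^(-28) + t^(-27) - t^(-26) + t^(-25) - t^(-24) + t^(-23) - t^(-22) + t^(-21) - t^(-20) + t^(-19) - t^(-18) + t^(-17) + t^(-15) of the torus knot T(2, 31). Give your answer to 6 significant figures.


Substituting t = -5 into V(t) = -t^(-46) + t^(-45) - t^(-44) + t^(-43) - t^(-42) + t^(-41) - t^(-40) + t^(-39) - t^(-38) + t^(-37) - t^(-36) + t^(-35) - t^(-34) + t^(-33) - t^(-32) + t^(-31) - t^(-30) + t^(-29) - t^(-28) + t^(-27) - t^(-26) + t^(-25) - t^(-24) + t^(-23) - t^(-22) + t^(-21) - t^(-20) + t^(-19) - t^(-18) + t^(-17) + t^(-15):
  (-)t^(-46) = -7.03687e-33
  (+)t^(-45) = -3.51844e-32
  (-)t^(-44) = -1.75922e-31
  (+)t^(-43) = -8.79609e-31
  (-)t^(-42) = -4.39805e-30
  (+)t^(-41) = -2.19902e-29
  (-)t^(-40) = -1.09951e-28
  (+)t^(-39) = -5.49756e-28
  (-)t^(-38) = -2.74878e-27
  (+)t^(-37) = -1.37439e-26
  (-)t^(-36) = -6.87195e-26
  (+)t^(-35) = -3.43597e-25
  (-)t^(-34) = -1.71799e-24
  (+)t^(-33) = -8.58993e-24
  (-)t^(-32) = -4.29497e-23
  (+)t^(-31) = -2.14748e-22
  (-)t^(-30) = -1.07374e-21
  (+)t^(-29) = -5.36871e-21
  (-)t^(-28) = -2.68435e-20
  (+)t^(-27) = -1.34218e-19
  (-)t^(-26) = -6.71089e-19
  (+)t^(-25) = -3.35544e-18
  (-)t^(-24) = -1.67772e-17
  (+)t^(-23) = -8.38861e-17
  (-)t^(-22) = -4.1943e-16
  (+)t^(-21) = -2.09715e-15
  (-)t^(-20) = -1.04858e-14
  (+)t^(-19) = -5.24288e-14
  (-)t^(-18) = -2.62144e-13
  (+)t^(-17) = -1.31072e-12
  (+)t^(-15) = -3.2768e-11
Sum = (-7.03687e-33) + (-3.51844e-32) + (-1.75922e-31) + (-8.79609e-31) + (-4.39805e-30) + (-2.19902e-29) + (-1.09951e-28) + (-5.49756e-28) + (-2.74878e-27) + (-1.37439e-26) + (-6.87195e-26) + (-3.43597e-25) + (-1.71799e-24) + (-8.58993e-24) + (-4.29497e-23) + (-2.14748e-22) + (-1.07374e-21) + (-5.36871e-21) + (-2.68435e-20) + (-1.34218e-19) + (-6.71089e-19) + (-3.35544e-18) + (-1.67772e-17) + (-8.38861e-17) + (-4.1943e-16) + (-2.09715e-15) + (-1.04858e-14) + (-5.24288e-14) + (-2.62144e-13) + (-1.31072e-12) + (-3.2768e-11)
= -3.44064e-11
Rounded to 6 significant figures: -3.44064e-11

-3.44064e-11


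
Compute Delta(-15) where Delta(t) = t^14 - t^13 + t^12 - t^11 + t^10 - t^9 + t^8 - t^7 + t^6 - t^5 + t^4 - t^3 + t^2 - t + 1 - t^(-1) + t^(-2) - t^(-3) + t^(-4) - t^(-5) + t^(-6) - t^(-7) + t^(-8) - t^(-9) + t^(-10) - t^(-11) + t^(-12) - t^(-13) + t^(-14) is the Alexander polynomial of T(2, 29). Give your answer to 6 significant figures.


Substituting t = -15 into Delta(t) = t^14 - t^13 + t^12 - t^11 + t^10 - t^9 + t^8 - t^7 + t^6 - t^5 + t^4 - t^3 + t^2 - t + 1 - t^(-1) + t^(-2) - t^(-3) + t^(-4) - t^(-5) + t^(-6) - t^(-7) + t^(-8) - t^(-9) + t^(-10) - t^(-11) + t^(-12) - t^(-13) + t^(-14):
Term values: (29192926025390624) + (1946195068359375) + (129746337890625) + (8649755859375) + (576650390625) + (38443359375) + (2562890625) + (170859375) + (11390625) + (759375) + (50625) + (3375) + (225) + (15) + (1) + (0.0666667) + (0.00444444) + (0.000296296) + (1.97531e-05) + (1.31687e-06) + (8.77915e-08) + (5.85277e-09) + (3.90184e-10) + (2.60123e-11) + (1.73415e-12) + (1.1561e-13) + (7.70735e-15) + (5.13823e-16) + (3.42549e-17)
Sum = 3.127813503e+16
Rounded to 6 significant figures: 3.12781e+16

3.12781e+16


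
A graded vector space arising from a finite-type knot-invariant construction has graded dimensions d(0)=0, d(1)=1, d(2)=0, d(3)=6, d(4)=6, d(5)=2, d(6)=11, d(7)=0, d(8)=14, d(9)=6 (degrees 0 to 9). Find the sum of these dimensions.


Total dimension = d(0) + d(1) + ... + d(9)
= 0 + 1 + 0 + 6 + 6 + 2 + 11 + 0 + 14 + 6
= 46

46


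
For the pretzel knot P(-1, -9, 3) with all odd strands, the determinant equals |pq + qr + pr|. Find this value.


Step 1: Compute pq + qr + pr.
pq = (-1)*(-9) = 9
qr = (-9)*3 = -27
pr = (-1)*3 = -3
pq + qr + pr = 9 + (-27) + (-3) = -21
Step 2: Take absolute value.
det(P(-1,-9,3)) = |-21| = 21

21


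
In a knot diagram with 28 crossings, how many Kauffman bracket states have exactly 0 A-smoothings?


We choose which 0 of 28 crossings get A-smoothings.
C(28, 0) = 28! / (0! * 28!)
= 1

1


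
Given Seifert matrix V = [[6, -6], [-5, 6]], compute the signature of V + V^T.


Step 1: V + V^T = [[12, -11], [-11, 12]]
Step 2: trace = 24, det = 23
Step 3: Discriminant = 24^2 - 4*23 = 484
Step 4: Eigenvalues: 23, 1
Step 5: Signature = (# positive eigenvalues) - (# negative eigenvalues) = 2

2


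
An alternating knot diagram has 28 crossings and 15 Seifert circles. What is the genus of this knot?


For alternating knots, g = (c - s + 1)/2.
= (28 - 15 + 1)/2
= 14/2 = 7

7


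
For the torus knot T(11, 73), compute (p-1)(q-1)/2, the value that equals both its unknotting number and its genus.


For a torus knot T(p,q), both the unknotting number and genus equal (p-1)(q-1)/2.
= (11-1)(73-1)/2
= 10*72/2
= 720/2 = 360

360
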